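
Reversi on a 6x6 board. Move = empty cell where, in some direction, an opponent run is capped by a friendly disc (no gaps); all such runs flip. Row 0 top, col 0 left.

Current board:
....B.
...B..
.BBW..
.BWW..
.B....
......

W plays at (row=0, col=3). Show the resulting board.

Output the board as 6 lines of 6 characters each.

Answer: ...WB.
...W..
.BBW..
.BWW..
.B....
......

Derivation:
Place W at (0,3); scan 8 dirs for brackets.
Dir NW: edge -> no flip
Dir N: edge -> no flip
Dir NE: edge -> no flip
Dir W: first cell '.' (not opp) -> no flip
Dir E: opp run (0,4), next='.' -> no flip
Dir SW: first cell '.' (not opp) -> no flip
Dir S: opp run (1,3) capped by W -> flip
Dir SE: first cell '.' (not opp) -> no flip
All flips: (1,3)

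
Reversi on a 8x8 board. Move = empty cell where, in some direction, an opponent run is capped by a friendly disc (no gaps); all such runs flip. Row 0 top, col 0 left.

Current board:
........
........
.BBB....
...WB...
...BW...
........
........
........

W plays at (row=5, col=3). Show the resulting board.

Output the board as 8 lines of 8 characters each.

Answer: ........
........
.BBB....
...WB...
...WW...
...W....
........
........

Derivation:
Place W at (5,3); scan 8 dirs for brackets.
Dir NW: first cell '.' (not opp) -> no flip
Dir N: opp run (4,3) capped by W -> flip
Dir NE: first cell 'W' (not opp) -> no flip
Dir W: first cell '.' (not opp) -> no flip
Dir E: first cell '.' (not opp) -> no flip
Dir SW: first cell '.' (not opp) -> no flip
Dir S: first cell '.' (not opp) -> no flip
Dir SE: first cell '.' (not opp) -> no flip
All flips: (4,3)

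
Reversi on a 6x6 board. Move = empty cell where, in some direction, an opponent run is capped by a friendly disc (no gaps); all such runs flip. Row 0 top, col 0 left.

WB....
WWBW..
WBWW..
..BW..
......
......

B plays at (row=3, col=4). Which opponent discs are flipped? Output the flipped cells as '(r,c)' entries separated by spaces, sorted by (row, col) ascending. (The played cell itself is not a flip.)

Answer: (2,3) (3,3)

Derivation:
Dir NW: opp run (2,3) capped by B -> flip
Dir N: first cell '.' (not opp) -> no flip
Dir NE: first cell '.' (not opp) -> no flip
Dir W: opp run (3,3) capped by B -> flip
Dir E: first cell '.' (not opp) -> no flip
Dir SW: first cell '.' (not opp) -> no flip
Dir S: first cell '.' (not opp) -> no flip
Dir SE: first cell '.' (not opp) -> no flip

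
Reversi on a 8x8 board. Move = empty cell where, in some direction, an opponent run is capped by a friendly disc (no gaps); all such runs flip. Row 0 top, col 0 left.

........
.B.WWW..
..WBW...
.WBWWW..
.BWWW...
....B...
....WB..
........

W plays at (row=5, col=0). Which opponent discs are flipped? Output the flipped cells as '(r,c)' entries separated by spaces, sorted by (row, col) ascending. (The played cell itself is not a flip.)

Answer: (2,3) (3,2) (4,1)

Derivation:
Dir NW: edge -> no flip
Dir N: first cell '.' (not opp) -> no flip
Dir NE: opp run (4,1) (3,2) (2,3) capped by W -> flip
Dir W: edge -> no flip
Dir E: first cell '.' (not opp) -> no flip
Dir SW: edge -> no flip
Dir S: first cell '.' (not opp) -> no flip
Dir SE: first cell '.' (not opp) -> no flip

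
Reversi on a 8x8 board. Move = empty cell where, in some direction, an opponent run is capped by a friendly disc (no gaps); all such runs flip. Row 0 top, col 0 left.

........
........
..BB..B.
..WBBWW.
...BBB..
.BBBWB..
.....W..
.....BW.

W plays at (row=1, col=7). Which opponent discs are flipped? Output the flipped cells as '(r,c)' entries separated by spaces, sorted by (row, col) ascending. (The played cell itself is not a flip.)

Dir NW: first cell '.' (not opp) -> no flip
Dir N: first cell '.' (not opp) -> no flip
Dir NE: edge -> no flip
Dir W: first cell '.' (not opp) -> no flip
Dir E: edge -> no flip
Dir SW: opp run (2,6) capped by W -> flip
Dir S: first cell '.' (not opp) -> no flip
Dir SE: edge -> no flip

Answer: (2,6)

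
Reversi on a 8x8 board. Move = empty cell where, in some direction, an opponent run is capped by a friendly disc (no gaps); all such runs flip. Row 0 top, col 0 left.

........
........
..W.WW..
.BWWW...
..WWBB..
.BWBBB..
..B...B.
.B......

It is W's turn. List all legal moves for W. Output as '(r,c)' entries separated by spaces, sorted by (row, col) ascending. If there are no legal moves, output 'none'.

(2,0): flips 1 -> legal
(2,1): no bracket -> illegal
(3,0): flips 1 -> legal
(3,5): no bracket -> illegal
(3,6): no bracket -> illegal
(4,0): flips 1 -> legal
(4,1): no bracket -> illegal
(4,6): flips 2 -> legal
(5,0): flips 1 -> legal
(5,6): flips 4 -> legal
(5,7): no bracket -> illegal
(6,0): flips 1 -> legal
(6,1): no bracket -> illegal
(6,3): flips 1 -> legal
(6,4): flips 3 -> legal
(6,5): flips 1 -> legal
(6,7): no bracket -> illegal
(7,0): no bracket -> illegal
(7,2): flips 1 -> legal
(7,3): no bracket -> illegal
(7,5): no bracket -> illegal
(7,6): no bracket -> illegal
(7,7): flips 3 -> legal

Answer: (2,0) (3,0) (4,0) (4,6) (5,0) (5,6) (6,0) (6,3) (6,4) (6,5) (7,2) (7,7)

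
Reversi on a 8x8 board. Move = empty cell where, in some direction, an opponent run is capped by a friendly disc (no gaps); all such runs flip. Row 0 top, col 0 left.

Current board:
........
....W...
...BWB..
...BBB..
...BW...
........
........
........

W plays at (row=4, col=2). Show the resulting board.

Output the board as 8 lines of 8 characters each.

Answer: ........
....W...
...BWB..
...WBB..
..WWW...
........
........
........

Derivation:
Place W at (4,2); scan 8 dirs for brackets.
Dir NW: first cell '.' (not opp) -> no flip
Dir N: first cell '.' (not opp) -> no flip
Dir NE: opp run (3,3) capped by W -> flip
Dir W: first cell '.' (not opp) -> no flip
Dir E: opp run (4,3) capped by W -> flip
Dir SW: first cell '.' (not opp) -> no flip
Dir S: first cell '.' (not opp) -> no flip
Dir SE: first cell '.' (not opp) -> no flip
All flips: (3,3) (4,3)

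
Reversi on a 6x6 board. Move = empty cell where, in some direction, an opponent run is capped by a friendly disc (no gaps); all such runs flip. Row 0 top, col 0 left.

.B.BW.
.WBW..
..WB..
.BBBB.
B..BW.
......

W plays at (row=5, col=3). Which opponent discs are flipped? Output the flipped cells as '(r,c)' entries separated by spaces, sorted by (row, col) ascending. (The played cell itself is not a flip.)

Dir NW: first cell '.' (not opp) -> no flip
Dir N: opp run (4,3) (3,3) (2,3) capped by W -> flip
Dir NE: first cell 'W' (not opp) -> no flip
Dir W: first cell '.' (not opp) -> no flip
Dir E: first cell '.' (not opp) -> no flip
Dir SW: edge -> no flip
Dir S: edge -> no flip
Dir SE: edge -> no flip

Answer: (2,3) (3,3) (4,3)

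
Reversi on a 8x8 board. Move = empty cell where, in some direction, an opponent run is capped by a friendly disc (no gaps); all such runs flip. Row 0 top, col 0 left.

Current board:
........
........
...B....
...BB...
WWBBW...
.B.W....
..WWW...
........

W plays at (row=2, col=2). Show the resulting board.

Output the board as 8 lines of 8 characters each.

Answer: ........
........
..WB....
...WB...
WWBBW...
.B.W....
..WWW...
........

Derivation:
Place W at (2,2); scan 8 dirs for brackets.
Dir NW: first cell '.' (not opp) -> no flip
Dir N: first cell '.' (not opp) -> no flip
Dir NE: first cell '.' (not opp) -> no flip
Dir W: first cell '.' (not opp) -> no flip
Dir E: opp run (2,3), next='.' -> no flip
Dir SW: first cell '.' (not opp) -> no flip
Dir S: first cell '.' (not opp) -> no flip
Dir SE: opp run (3,3) capped by W -> flip
All flips: (3,3)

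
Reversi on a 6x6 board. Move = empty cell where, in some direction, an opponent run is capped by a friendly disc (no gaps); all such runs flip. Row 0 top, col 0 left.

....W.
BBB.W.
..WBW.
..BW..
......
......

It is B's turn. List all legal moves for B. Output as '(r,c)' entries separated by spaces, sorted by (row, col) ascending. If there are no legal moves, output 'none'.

Answer: (0,5) (2,1) (2,5) (3,4) (4,3) (4,4)

Derivation:
(0,3): no bracket -> illegal
(0,5): flips 1 -> legal
(1,3): no bracket -> illegal
(1,5): no bracket -> illegal
(2,1): flips 1 -> legal
(2,5): flips 1 -> legal
(3,1): no bracket -> illegal
(3,4): flips 1 -> legal
(3,5): no bracket -> illegal
(4,2): no bracket -> illegal
(4,3): flips 1 -> legal
(4,4): flips 2 -> legal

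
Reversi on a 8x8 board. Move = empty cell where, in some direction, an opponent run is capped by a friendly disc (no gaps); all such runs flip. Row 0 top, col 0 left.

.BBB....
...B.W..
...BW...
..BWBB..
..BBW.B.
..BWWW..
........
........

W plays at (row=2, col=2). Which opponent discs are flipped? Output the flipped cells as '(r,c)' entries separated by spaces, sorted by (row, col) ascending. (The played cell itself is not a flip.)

Dir NW: first cell '.' (not opp) -> no flip
Dir N: first cell '.' (not opp) -> no flip
Dir NE: opp run (1,3), next='.' -> no flip
Dir W: first cell '.' (not opp) -> no flip
Dir E: opp run (2,3) capped by W -> flip
Dir SW: first cell '.' (not opp) -> no flip
Dir S: opp run (3,2) (4,2) (5,2), next='.' -> no flip
Dir SE: first cell 'W' (not opp) -> no flip

Answer: (2,3)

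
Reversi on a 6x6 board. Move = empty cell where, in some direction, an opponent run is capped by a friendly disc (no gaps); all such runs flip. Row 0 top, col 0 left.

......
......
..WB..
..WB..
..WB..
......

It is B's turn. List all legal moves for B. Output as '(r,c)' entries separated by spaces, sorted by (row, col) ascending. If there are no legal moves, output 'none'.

(1,1): flips 1 -> legal
(1,2): no bracket -> illegal
(1,3): no bracket -> illegal
(2,1): flips 2 -> legal
(3,1): flips 1 -> legal
(4,1): flips 2 -> legal
(5,1): flips 1 -> legal
(5,2): no bracket -> illegal
(5,3): no bracket -> illegal

Answer: (1,1) (2,1) (3,1) (4,1) (5,1)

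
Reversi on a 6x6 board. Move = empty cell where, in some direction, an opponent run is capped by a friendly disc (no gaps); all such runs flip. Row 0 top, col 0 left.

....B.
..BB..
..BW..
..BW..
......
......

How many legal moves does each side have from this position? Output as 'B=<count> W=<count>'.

-- B to move --
(1,4): flips 1 -> legal
(2,4): flips 1 -> legal
(3,4): flips 2 -> legal
(4,2): no bracket -> illegal
(4,3): flips 2 -> legal
(4,4): flips 1 -> legal
B mobility = 5
-- W to move --
(0,1): flips 1 -> legal
(0,2): no bracket -> illegal
(0,3): flips 1 -> legal
(0,5): no bracket -> illegal
(1,1): flips 1 -> legal
(1,4): no bracket -> illegal
(1,5): no bracket -> illegal
(2,1): flips 1 -> legal
(2,4): no bracket -> illegal
(3,1): flips 1 -> legal
(4,1): flips 1 -> legal
(4,2): no bracket -> illegal
(4,3): no bracket -> illegal
W mobility = 6

Answer: B=5 W=6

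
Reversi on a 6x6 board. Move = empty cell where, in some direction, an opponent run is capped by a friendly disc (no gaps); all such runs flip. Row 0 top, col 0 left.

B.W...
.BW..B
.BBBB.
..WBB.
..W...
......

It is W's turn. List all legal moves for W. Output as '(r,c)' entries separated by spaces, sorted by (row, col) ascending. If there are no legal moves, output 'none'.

(0,1): no bracket -> illegal
(0,4): no bracket -> illegal
(0,5): no bracket -> illegal
(1,0): flips 2 -> legal
(1,3): no bracket -> illegal
(1,4): flips 1 -> legal
(2,0): flips 1 -> legal
(2,5): no bracket -> illegal
(3,0): flips 1 -> legal
(3,1): no bracket -> illegal
(3,5): flips 2 -> legal
(4,3): no bracket -> illegal
(4,4): no bracket -> illegal
(4,5): flips 2 -> legal

Answer: (1,0) (1,4) (2,0) (3,0) (3,5) (4,5)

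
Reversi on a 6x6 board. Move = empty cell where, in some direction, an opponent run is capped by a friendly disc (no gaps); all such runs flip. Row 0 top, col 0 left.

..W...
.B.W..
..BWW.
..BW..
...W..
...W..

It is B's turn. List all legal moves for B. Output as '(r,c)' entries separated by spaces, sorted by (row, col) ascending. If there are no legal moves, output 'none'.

(0,1): no bracket -> illegal
(0,3): no bracket -> illegal
(0,4): flips 1 -> legal
(1,2): no bracket -> illegal
(1,4): flips 1 -> legal
(1,5): no bracket -> illegal
(2,5): flips 2 -> legal
(3,4): flips 1 -> legal
(3,5): no bracket -> illegal
(4,2): no bracket -> illegal
(4,4): flips 1 -> legal
(5,2): no bracket -> illegal
(5,4): flips 1 -> legal

Answer: (0,4) (1,4) (2,5) (3,4) (4,4) (5,4)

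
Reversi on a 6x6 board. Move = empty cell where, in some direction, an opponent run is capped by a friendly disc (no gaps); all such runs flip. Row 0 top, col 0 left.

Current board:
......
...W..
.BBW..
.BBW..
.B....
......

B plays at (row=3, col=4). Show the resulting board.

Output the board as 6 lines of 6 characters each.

Answer: ......
...W..
.BBW..
.BBBB.
.B....
......

Derivation:
Place B at (3,4); scan 8 dirs for brackets.
Dir NW: opp run (2,3), next='.' -> no flip
Dir N: first cell '.' (not opp) -> no flip
Dir NE: first cell '.' (not opp) -> no flip
Dir W: opp run (3,3) capped by B -> flip
Dir E: first cell '.' (not opp) -> no flip
Dir SW: first cell '.' (not opp) -> no flip
Dir S: first cell '.' (not opp) -> no flip
Dir SE: first cell '.' (not opp) -> no flip
All flips: (3,3)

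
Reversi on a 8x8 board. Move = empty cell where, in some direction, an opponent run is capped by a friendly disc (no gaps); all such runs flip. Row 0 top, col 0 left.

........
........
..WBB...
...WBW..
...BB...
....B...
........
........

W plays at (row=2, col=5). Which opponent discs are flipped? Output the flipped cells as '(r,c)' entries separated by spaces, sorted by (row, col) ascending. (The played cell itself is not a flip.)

Dir NW: first cell '.' (not opp) -> no flip
Dir N: first cell '.' (not opp) -> no flip
Dir NE: first cell '.' (not opp) -> no flip
Dir W: opp run (2,4) (2,3) capped by W -> flip
Dir E: first cell '.' (not opp) -> no flip
Dir SW: opp run (3,4) (4,3), next='.' -> no flip
Dir S: first cell 'W' (not opp) -> no flip
Dir SE: first cell '.' (not opp) -> no flip

Answer: (2,3) (2,4)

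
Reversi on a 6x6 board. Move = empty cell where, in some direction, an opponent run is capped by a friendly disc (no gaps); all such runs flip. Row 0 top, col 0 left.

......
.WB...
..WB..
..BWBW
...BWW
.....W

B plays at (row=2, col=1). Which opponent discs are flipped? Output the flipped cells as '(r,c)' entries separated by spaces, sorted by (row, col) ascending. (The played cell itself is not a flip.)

Answer: (2,2)

Derivation:
Dir NW: first cell '.' (not opp) -> no flip
Dir N: opp run (1,1), next='.' -> no flip
Dir NE: first cell 'B' (not opp) -> no flip
Dir W: first cell '.' (not opp) -> no flip
Dir E: opp run (2,2) capped by B -> flip
Dir SW: first cell '.' (not opp) -> no flip
Dir S: first cell '.' (not opp) -> no flip
Dir SE: first cell 'B' (not opp) -> no flip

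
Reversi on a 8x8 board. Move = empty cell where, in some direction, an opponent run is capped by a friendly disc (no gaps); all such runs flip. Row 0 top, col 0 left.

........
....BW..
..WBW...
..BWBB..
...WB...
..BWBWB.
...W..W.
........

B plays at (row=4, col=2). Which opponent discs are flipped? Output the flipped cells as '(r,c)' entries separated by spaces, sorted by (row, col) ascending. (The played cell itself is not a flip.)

Dir NW: first cell '.' (not opp) -> no flip
Dir N: first cell 'B' (not opp) -> no flip
Dir NE: opp run (3,3) (2,4) (1,5), next='.' -> no flip
Dir W: first cell '.' (not opp) -> no flip
Dir E: opp run (4,3) capped by B -> flip
Dir SW: first cell '.' (not opp) -> no flip
Dir S: first cell 'B' (not opp) -> no flip
Dir SE: opp run (5,3), next='.' -> no flip

Answer: (4,3)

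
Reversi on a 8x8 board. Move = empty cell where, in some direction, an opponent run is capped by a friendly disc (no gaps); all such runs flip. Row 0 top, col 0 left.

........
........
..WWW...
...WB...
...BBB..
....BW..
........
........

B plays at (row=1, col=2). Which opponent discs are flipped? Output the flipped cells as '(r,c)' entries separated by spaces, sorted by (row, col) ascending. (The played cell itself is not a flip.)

Answer: (2,3)

Derivation:
Dir NW: first cell '.' (not opp) -> no flip
Dir N: first cell '.' (not opp) -> no flip
Dir NE: first cell '.' (not opp) -> no flip
Dir W: first cell '.' (not opp) -> no flip
Dir E: first cell '.' (not opp) -> no flip
Dir SW: first cell '.' (not opp) -> no flip
Dir S: opp run (2,2), next='.' -> no flip
Dir SE: opp run (2,3) capped by B -> flip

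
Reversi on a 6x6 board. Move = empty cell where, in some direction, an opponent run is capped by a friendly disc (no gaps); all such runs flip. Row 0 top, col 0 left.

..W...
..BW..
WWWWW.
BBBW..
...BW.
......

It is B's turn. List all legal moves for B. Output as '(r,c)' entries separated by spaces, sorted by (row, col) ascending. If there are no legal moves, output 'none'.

(0,1): no bracket -> illegal
(0,3): flips 3 -> legal
(0,4): flips 2 -> legal
(1,0): flips 2 -> legal
(1,1): flips 1 -> legal
(1,4): flips 2 -> legal
(1,5): no bracket -> illegal
(2,5): no bracket -> illegal
(3,4): flips 2 -> legal
(3,5): no bracket -> illegal
(4,2): no bracket -> illegal
(4,5): flips 1 -> legal
(5,3): no bracket -> illegal
(5,4): no bracket -> illegal
(5,5): no bracket -> illegal

Answer: (0,3) (0,4) (1,0) (1,1) (1,4) (3,4) (4,5)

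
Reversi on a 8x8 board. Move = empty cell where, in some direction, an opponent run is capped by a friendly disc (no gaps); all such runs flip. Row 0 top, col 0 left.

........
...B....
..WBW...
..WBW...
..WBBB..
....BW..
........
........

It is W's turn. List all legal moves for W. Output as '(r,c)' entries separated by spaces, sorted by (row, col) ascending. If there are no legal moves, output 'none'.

Answer: (0,2) (0,4) (1,2) (1,4) (3,5) (4,6) (5,2) (5,3) (5,6) (6,4) (6,5)

Derivation:
(0,2): flips 1 -> legal
(0,3): no bracket -> illegal
(0,4): flips 1 -> legal
(1,2): flips 1 -> legal
(1,4): flips 1 -> legal
(3,5): flips 1 -> legal
(3,6): no bracket -> illegal
(4,6): flips 3 -> legal
(5,2): flips 1 -> legal
(5,3): flips 1 -> legal
(5,6): flips 1 -> legal
(6,3): no bracket -> illegal
(6,4): flips 2 -> legal
(6,5): flips 2 -> legal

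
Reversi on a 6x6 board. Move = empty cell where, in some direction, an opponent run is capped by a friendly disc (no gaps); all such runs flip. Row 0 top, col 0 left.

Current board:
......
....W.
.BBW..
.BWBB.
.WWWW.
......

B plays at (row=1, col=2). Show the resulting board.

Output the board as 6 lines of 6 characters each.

Place B at (1,2); scan 8 dirs for brackets.
Dir NW: first cell '.' (not opp) -> no flip
Dir N: first cell '.' (not opp) -> no flip
Dir NE: first cell '.' (not opp) -> no flip
Dir W: first cell '.' (not opp) -> no flip
Dir E: first cell '.' (not opp) -> no flip
Dir SW: first cell 'B' (not opp) -> no flip
Dir S: first cell 'B' (not opp) -> no flip
Dir SE: opp run (2,3) capped by B -> flip
All flips: (2,3)

Answer: ......
..B.W.
.BBB..
.BWBB.
.WWWW.
......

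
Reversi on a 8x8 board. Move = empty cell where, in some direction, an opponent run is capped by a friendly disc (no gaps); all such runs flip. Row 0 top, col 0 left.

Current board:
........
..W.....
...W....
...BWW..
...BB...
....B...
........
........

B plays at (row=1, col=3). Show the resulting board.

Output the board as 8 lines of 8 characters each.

Place B at (1,3); scan 8 dirs for brackets.
Dir NW: first cell '.' (not opp) -> no flip
Dir N: first cell '.' (not opp) -> no flip
Dir NE: first cell '.' (not opp) -> no flip
Dir W: opp run (1,2), next='.' -> no flip
Dir E: first cell '.' (not opp) -> no flip
Dir SW: first cell '.' (not opp) -> no flip
Dir S: opp run (2,3) capped by B -> flip
Dir SE: first cell '.' (not opp) -> no flip
All flips: (2,3)

Answer: ........
..WB....
...B....
...BWW..
...BB...
....B...
........
........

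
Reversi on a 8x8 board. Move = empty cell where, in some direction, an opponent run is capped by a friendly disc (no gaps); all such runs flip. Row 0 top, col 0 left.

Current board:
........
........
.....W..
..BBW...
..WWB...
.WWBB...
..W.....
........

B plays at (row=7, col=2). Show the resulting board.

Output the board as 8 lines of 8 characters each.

Place B at (7,2); scan 8 dirs for brackets.
Dir NW: first cell '.' (not opp) -> no flip
Dir N: opp run (6,2) (5,2) (4,2) capped by B -> flip
Dir NE: first cell '.' (not opp) -> no flip
Dir W: first cell '.' (not opp) -> no flip
Dir E: first cell '.' (not opp) -> no flip
Dir SW: edge -> no flip
Dir S: edge -> no flip
Dir SE: edge -> no flip
All flips: (4,2) (5,2) (6,2)

Answer: ........
........
.....W..
..BBW...
..BWB...
.WBBB...
..B.....
..B.....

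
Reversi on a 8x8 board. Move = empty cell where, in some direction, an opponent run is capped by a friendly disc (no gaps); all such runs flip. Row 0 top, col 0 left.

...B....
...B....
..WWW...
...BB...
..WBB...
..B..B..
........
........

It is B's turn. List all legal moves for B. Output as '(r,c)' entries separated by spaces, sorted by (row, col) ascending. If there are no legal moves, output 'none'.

(1,1): flips 1 -> legal
(1,2): flips 1 -> legal
(1,4): flips 1 -> legal
(1,5): flips 1 -> legal
(2,1): no bracket -> illegal
(2,5): no bracket -> illegal
(3,1): flips 1 -> legal
(3,2): flips 1 -> legal
(3,5): flips 1 -> legal
(4,1): flips 1 -> legal
(5,1): flips 1 -> legal
(5,3): no bracket -> illegal

Answer: (1,1) (1,2) (1,4) (1,5) (3,1) (3,2) (3,5) (4,1) (5,1)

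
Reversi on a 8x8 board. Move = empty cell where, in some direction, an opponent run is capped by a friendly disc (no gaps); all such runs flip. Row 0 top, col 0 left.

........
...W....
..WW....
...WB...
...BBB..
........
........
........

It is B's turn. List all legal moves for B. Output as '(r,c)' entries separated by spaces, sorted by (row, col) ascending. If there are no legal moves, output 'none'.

(0,2): no bracket -> illegal
(0,3): flips 3 -> legal
(0,4): no bracket -> illegal
(1,1): flips 2 -> legal
(1,2): flips 1 -> legal
(1,4): no bracket -> illegal
(2,1): no bracket -> illegal
(2,4): no bracket -> illegal
(3,1): no bracket -> illegal
(3,2): flips 1 -> legal
(4,2): no bracket -> illegal

Answer: (0,3) (1,1) (1,2) (3,2)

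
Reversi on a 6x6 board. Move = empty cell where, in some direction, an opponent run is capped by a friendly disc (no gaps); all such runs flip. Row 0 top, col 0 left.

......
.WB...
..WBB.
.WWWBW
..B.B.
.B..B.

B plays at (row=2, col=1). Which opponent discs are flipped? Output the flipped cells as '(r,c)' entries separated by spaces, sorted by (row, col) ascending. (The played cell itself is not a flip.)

Answer: (2,2)

Derivation:
Dir NW: first cell '.' (not opp) -> no flip
Dir N: opp run (1,1), next='.' -> no flip
Dir NE: first cell 'B' (not opp) -> no flip
Dir W: first cell '.' (not opp) -> no flip
Dir E: opp run (2,2) capped by B -> flip
Dir SW: first cell '.' (not opp) -> no flip
Dir S: opp run (3,1), next='.' -> no flip
Dir SE: opp run (3,2), next='.' -> no flip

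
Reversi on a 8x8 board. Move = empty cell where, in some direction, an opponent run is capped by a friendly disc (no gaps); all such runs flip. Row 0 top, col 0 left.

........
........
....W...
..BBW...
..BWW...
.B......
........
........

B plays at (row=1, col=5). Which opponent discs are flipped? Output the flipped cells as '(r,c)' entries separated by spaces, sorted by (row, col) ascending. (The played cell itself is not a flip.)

Dir NW: first cell '.' (not opp) -> no flip
Dir N: first cell '.' (not opp) -> no flip
Dir NE: first cell '.' (not opp) -> no flip
Dir W: first cell '.' (not opp) -> no flip
Dir E: first cell '.' (not opp) -> no flip
Dir SW: opp run (2,4) capped by B -> flip
Dir S: first cell '.' (not opp) -> no flip
Dir SE: first cell '.' (not opp) -> no flip

Answer: (2,4)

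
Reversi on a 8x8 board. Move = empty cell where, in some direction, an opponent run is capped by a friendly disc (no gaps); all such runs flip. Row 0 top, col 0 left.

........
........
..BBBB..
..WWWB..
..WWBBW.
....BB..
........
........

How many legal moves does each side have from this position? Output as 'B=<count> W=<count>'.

Answer: B=9 W=11

Derivation:
-- B to move --
(2,1): flips 2 -> legal
(3,1): flips 3 -> legal
(3,6): no bracket -> illegal
(3,7): flips 1 -> legal
(4,1): flips 3 -> legal
(4,7): flips 1 -> legal
(5,1): flips 2 -> legal
(5,2): flips 4 -> legal
(5,3): flips 2 -> legal
(5,6): no bracket -> illegal
(5,7): flips 1 -> legal
B mobility = 9
-- W to move --
(1,1): flips 1 -> legal
(1,2): flips 2 -> legal
(1,3): flips 3 -> legal
(1,4): flips 2 -> legal
(1,5): flips 1 -> legal
(1,6): flips 1 -> legal
(2,1): no bracket -> illegal
(2,6): no bracket -> illegal
(3,1): no bracket -> illegal
(3,6): flips 1 -> legal
(5,3): no bracket -> illegal
(5,6): flips 1 -> legal
(6,3): no bracket -> illegal
(6,4): flips 3 -> legal
(6,5): flips 1 -> legal
(6,6): flips 2 -> legal
W mobility = 11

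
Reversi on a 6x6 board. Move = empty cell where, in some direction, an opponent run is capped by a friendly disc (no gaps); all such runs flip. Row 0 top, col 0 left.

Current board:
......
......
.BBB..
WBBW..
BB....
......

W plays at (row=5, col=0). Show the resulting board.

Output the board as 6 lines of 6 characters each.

Answer: ......
......
.BBB..
WBBW..
WB....
W.....

Derivation:
Place W at (5,0); scan 8 dirs for brackets.
Dir NW: edge -> no flip
Dir N: opp run (4,0) capped by W -> flip
Dir NE: opp run (4,1) (3,2) (2,3), next='.' -> no flip
Dir W: edge -> no flip
Dir E: first cell '.' (not opp) -> no flip
Dir SW: edge -> no flip
Dir S: edge -> no flip
Dir SE: edge -> no flip
All flips: (4,0)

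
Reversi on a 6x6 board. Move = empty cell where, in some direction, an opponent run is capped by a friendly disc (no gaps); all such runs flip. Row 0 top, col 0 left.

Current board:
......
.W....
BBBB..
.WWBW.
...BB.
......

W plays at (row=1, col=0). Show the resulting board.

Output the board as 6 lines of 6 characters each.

Place W at (1,0); scan 8 dirs for brackets.
Dir NW: edge -> no flip
Dir N: first cell '.' (not opp) -> no flip
Dir NE: first cell '.' (not opp) -> no flip
Dir W: edge -> no flip
Dir E: first cell 'W' (not opp) -> no flip
Dir SW: edge -> no flip
Dir S: opp run (2,0), next='.' -> no flip
Dir SE: opp run (2,1) capped by W -> flip
All flips: (2,1)

Answer: ......
WW....
BWBB..
.WWBW.
...BB.
......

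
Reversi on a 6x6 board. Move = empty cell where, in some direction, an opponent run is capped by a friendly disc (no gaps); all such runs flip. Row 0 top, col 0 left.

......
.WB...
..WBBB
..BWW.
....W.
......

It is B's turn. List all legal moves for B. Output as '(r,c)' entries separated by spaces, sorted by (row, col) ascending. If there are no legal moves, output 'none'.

(0,0): no bracket -> illegal
(0,1): no bracket -> illegal
(0,2): no bracket -> illegal
(1,0): flips 1 -> legal
(1,3): no bracket -> illegal
(2,0): no bracket -> illegal
(2,1): flips 1 -> legal
(3,1): no bracket -> illegal
(3,5): flips 2 -> legal
(4,2): flips 1 -> legal
(4,3): flips 2 -> legal
(4,5): flips 1 -> legal
(5,3): no bracket -> illegal
(5,4): flips 2 -> legal
(5,5): no bracket -> illegal

Answer: (1,0) (2,1) (3,5) (4,2) (4,3) (4,5) (5,4)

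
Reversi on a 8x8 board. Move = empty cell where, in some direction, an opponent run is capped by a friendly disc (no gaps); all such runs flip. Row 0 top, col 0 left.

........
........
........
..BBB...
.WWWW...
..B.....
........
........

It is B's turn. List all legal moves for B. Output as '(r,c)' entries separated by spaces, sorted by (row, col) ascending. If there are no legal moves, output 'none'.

(3,0): flips 1 -> legal
(3,1): no bracket -> illegal
(3,5): no bracket -> illegal
(4,0): no bracket -> illegal
(4,5): no bracket -> illegal
(5,0): flips 1 -> legal
(5,1): flips 1 -> legal
(5,3): flips 1 -> legal
(5,4): flips 2 -> legal
(5,5): flips 1 -> legal

Answer: (3,0) (5,0) (5,1) (5,3) (5,4) (5,5)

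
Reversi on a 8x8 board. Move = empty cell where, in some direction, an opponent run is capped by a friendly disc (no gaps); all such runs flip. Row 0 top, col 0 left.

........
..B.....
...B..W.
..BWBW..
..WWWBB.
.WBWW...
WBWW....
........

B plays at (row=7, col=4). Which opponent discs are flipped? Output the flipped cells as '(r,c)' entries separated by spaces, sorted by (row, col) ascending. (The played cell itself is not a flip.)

Dir NW: opp run (6,3) capped by B -> flip
Dir N: first cell '.' (not opp) -> no flip
Dir NE: first cell '.' (not opp) -> no flip
Dir W: first cell '.' (not opp) -> no flip
Dir E: first cell '.' (not opp) -> no flip
Dir SW: edge -> no flip
Dir S: edge -> no flip
Dir SE: edge -> no flip

Answer: (6,3)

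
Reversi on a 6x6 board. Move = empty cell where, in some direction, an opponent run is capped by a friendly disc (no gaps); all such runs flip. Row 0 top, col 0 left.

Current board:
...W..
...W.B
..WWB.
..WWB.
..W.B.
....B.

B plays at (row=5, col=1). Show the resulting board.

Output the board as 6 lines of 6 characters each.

Answer: ...W..
...W.B
..WWB.
..WBB.
..B.B.
.B..B.

Derivation:
Place B at (5,1); scan 8 dirs for brackets.
Dir NW: first cell '.' (not opp) -> no flip
Dir N: first cell '.' (not opp) -> no flip
Dir NE: opp run (4,2) (3,3) capped by B -> flip
Dir W: first cell '.' (not opp) -> no flip
Dir E: first cell '.' (not opp) -> no flip
Dir SW: edge -> no flip
Dir S: edge -> no flip
Dir SE: edge -> no flip
All flips: (3,3) (4,2)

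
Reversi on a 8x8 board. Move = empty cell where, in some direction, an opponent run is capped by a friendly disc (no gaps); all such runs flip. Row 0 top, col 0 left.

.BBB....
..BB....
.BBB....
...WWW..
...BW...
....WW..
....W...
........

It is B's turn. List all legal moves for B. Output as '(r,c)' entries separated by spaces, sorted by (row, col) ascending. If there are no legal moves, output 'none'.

(2,4): no bracket -> illegal
(2,5): flips 1 -> legal
(2,6): no bracket -> illegal
(3,2): no bracket -> illegal
(3,6): no bracket -> illegal
(4,2): no bracket -> illegal
(4,5): flips 2 -> legal
(4,6): no bracket -> illegal
(5,3): no bracket -> illegal
(5,6): no bracket -> illegal
(6,3): no bracket -> illegal
(6,5): flips 1 -> legal
(6,6): flips 3 -> legal
(7,3): no bracket -> illegal
(7,4): no bracket -> illegal
(7,5): no bracket -> illegal

Answer: (2,5) (4,5) (6,5) (6,6)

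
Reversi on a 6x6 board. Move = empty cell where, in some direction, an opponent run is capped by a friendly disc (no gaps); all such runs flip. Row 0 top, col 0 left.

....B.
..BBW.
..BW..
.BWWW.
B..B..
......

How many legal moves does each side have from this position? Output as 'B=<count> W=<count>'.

Answer: B=8 W=9

Derivation:
-- B to move --
(0,3): no bracket -> illegal
(0,5): no bracket -> illegal
(1,5): flips 1 -> legal
(2,1): flips 1 -> legal
(2,4): flips 2 -> legal
(2,5): flips 1 -> legal
(3,5): flips 3 -> legal
(4,1): no bracket -> illegal
(4,2): flips 1 -> legal
(4,4): flips 1 -> legal
(4,5): flips 2 -> legal
B mobility = 8
-- W to move --
(0,1): flips 1 -> legal
(0,2): flips 2 -> legal
(0,3): flips 1 -> legal
(0,5): no bracket -> illegal
(1,1): flips 3 -> legal
(1,5): no bracket -> illegal
(2,0): no bracket -> illegal
(2,1): flips 1 -> legal
(2,4): no bracket -> illegal
(3,0): flips 1 -> legal
(4,1): no bracket -> illegal
(4,2): no bracket -> illegal
(4,4): no bracket -> illegal
(5,0): no bracket -> illegal
(5,1): no bracket -> illegal
(5,2): flips 1 -> legal
(5,3): flips 1 -> legal
(5,4): flips 1 -> legal
W mobility = 9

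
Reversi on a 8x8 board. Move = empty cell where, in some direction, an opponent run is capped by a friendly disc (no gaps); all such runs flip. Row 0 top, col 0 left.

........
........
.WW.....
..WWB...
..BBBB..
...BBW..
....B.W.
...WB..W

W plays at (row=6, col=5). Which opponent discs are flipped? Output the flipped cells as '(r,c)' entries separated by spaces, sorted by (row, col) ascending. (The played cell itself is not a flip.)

Answer: (4,3) (5,4)

Derivation:
Dir NW: opp run (5,4) (4,3) capped by W -> flip
Dir N: first cell 'W' (not opp) -> no flip
Dir NE: first cell '.' (not opp) -> no flip
Dir W: opp run (6,4), next='.' -> no flip
Dir E: first cell 'W' (not opp) -> no flip
Dir SW: opp run (7,4), next=edge -> no flip
Dir S: first cell '.' (not opp) -> no flip
Dir SE: first cell '.' (not opp) -> no flip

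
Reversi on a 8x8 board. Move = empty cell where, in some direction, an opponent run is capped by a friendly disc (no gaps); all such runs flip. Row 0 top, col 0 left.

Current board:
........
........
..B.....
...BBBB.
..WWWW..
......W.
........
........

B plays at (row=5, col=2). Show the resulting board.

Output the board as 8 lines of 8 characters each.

Answer: ........
........
..B.....
...BBBB.
..WBWW..
..B...W.
........
........

Derivation:
Place B at (5,2); scan 8 dirs for brackets.
Dir NW: first cell '.' (not opp) -> no flip
Dir N: opp run (4,2), next='.' -> no flip
Dir NE: opp run (4,3) capped by B -> flip
Dir W: first cell '.' (not opp) -> no flip
Dir E: first cell '.' (not opp) -> no flip
Dir SW: first cell '.' (not opp) -> no flip
Dir S: first cell '.' (not opp) -> no flip
Dir SE: first cell '.' (not opp) -> no flip
All flips: (4,3)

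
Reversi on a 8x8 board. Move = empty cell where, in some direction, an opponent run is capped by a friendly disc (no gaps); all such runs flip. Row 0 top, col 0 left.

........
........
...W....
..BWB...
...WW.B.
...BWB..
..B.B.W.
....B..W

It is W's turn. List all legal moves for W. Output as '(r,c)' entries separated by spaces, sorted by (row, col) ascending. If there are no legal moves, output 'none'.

Answer: (2,1) (2,4) (2,5) (3,1) (3,5) (4,1) (4,5) (5,2) (5,6) (6,3) (7,1)

Derivation:
(2,1): flips 1 -> legal
(2,2): no bracket -> illegal
(2,4): flips 1 -> legal
(2,5): flips 1 -> legal
(3,1): flips 1 -> legal
(3,5): flips 1 -> legal
(3,6): no bracket -> illegal
(3,7): no bracket -> illegal
(4,1): flips 1 -> legal
(4,2): no bracket -> illegal
(4,5): flips 1 -> legal
(4,7): no bracket -> illegal
(5,1): no bracket -> illegal
(5,2): flips 1 -> legal
(5,6): flips 1 -> legal
(5,7): no bracket -> illegal
(6,1): no bracket -> illegal
(6,3): flips 1 -> legal
(6,5): no bracket -> illegal
(7,1): flips 2 -> legal
(7,2): no bracket -> illegal
(7,3): no bracket -> illegal
(7,5): no bracket -> illegal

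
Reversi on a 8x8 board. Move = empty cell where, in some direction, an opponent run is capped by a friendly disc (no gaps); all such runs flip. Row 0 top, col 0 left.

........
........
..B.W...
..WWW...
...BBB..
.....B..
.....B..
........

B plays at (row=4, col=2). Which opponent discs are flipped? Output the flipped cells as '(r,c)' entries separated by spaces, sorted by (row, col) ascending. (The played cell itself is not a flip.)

Answer: (3,2)

Derivation:
Dir NW: first cell '.' (not opp) -> no flip
Dir N: opp run (3,2) capped by B -> flip
Dir NE: opp run (3,3) (2,4), next='.' -> no flip
Dir W: first cell '.' (not opp) -> no flip
Dir E: first cell 'B' (not opp) -> no flip
Dir SW: first cell '.' (not opp) -> no flip
Dir S: first cell '.' (not opp) -> no flip
Dir SE: first cell '.' (not opp) -> no flip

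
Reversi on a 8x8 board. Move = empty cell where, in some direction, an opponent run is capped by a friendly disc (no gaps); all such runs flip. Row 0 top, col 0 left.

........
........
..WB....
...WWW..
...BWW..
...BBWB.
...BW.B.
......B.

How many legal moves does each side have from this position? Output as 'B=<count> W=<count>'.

Answer: B=10 W=11

Derivation:
-- B to move --
(1,1): flips 4 -> legal
(1,2): no bracket -> illegal
(1,3): no bracket -> illegal
(2,1): flips 1 -> legal
(2,4): flips 2 -> legal
(2,5): flips 1 -> legal
(2,6): flips 2 -> legal
(3,1): no bracket -> illegal
(3,2): no bracket -> illegal
(3,6): flips 1 -> legal
(4,2): no bracket -> illegal
(4,6): flips 2 -> legal
(6,5): flips 1 -> legal
(7,3): no bracket -> illegal
(7,4): flips 1 -> legal
(7,5): flips 1 -> legal
B mobility = 10
-- W to move --
(1,2): flips 1 -> legal
(1,3): flips 1 -> legal
(1,4): no bracket -> illegal
(2,4): flips 1 -> legal
(3,2): no bracket -> illegal
(4,2): flips 2 -> legal
(4,6): no bracket -> illegal
(4,7): no bracket -> illegal
(5,2): flips 3 -> legal
(5,7): flips 1 -> legal
(6,2): flips 2 -> legal
(6,5): no bracket -> illegal
(6,7): flips 1 -> legal
(7,2): flips 2 -> legal
(7,3): flips 3 -> legal
(7,4): no bracket -> illegal
(7,5): no bracket -> illegal
(7,7): flips 1 -> legal
W mobility = 11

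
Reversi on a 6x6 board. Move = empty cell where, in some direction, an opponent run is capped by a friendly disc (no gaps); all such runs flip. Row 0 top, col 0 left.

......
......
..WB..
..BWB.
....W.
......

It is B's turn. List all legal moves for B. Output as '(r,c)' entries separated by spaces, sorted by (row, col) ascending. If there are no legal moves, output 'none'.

(1,1): no bracket -> illegal
(1,2): flips 1 -> legal
(1,3): no bracket -> illegal
(2,1): flips 1 -> legal
(2,4): no bracket -> illegal
(3,1): no bracket -> illegal
(3,5): no bracket -> illegal
(4,2): no bracket -> illegal
(4,3): flips 1 -> legal
(4,5): no bracket -> illegal
(5,3): no bracket -> illegal
(5,4): flips 1 -> legal
(5,5): no bracket -> illegal

Answer: (1,2) (2,1) (4,3) (5,4)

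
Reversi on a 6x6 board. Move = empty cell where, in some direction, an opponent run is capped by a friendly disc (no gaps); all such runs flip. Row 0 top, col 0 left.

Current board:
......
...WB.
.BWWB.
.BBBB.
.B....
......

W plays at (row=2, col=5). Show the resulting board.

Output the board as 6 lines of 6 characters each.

Place W at (2,5); scan 8 dirs for brackets.
Dir NW: opp run (1,4), next='.' -> no flip
Dir N: first cell '.' (not opp) -> no flip
Dir NE: edge -> no flip
Dir W: opp run (2,4) capped by W -> flip
Dir E: edge -> no flip
Dir SW: opp run (3,4), next='.' -> no flip
Dir S: first cell '.' (not opp) -> no flip
Dir SE: edge -> no flip
All flips: (2,4)

Answer: ......
...WB.
.BWWWW
.BBBB.
.B....
......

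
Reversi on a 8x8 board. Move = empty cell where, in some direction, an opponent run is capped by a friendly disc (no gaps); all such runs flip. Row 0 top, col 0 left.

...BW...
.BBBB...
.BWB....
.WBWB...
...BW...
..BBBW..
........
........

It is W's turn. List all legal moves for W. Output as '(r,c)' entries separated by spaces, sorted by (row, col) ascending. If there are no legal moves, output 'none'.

Answer: (0,0) (0,1) (0,2) (2,0) (2,4) (3,5) (4,2) (5,1) (6,2) (6,3) (6,4)

Derivation:
(0,0): flips 1 -> legal
(0,1): flips 2 -> legal
(0,2): flips 2 -> legal
(0,5): no bracket -> illegal
(1,0): no bracket -> illegal
(1,5): no bracket -> illegal
(2,0): flips 1 -> legal
(2,4): flips 3 -> legal
(2,5): no bracket -> illegal
(3,0): no bracket -> illegal
(3,5): flips 1 -> legal
(4,1): no bracket -> illegal
(4,2): flips 2 -> legal
(4,5): no bracket -> illegal
(5,1): flips 3 -> legal
(6,1): no bracket -> illegal
(6,2): flips 1 -> legal
(6,3): flips 2 -> legal
(6,4): flips 1 -> legal
(6,5): no bracket -> illegal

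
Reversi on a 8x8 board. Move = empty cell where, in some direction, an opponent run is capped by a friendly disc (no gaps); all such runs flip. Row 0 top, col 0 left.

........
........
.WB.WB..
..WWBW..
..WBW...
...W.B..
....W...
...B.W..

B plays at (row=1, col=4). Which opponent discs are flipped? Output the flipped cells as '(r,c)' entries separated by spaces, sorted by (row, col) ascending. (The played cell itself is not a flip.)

Dir NW: first cell '.' (not opp) -> no flip
Dir N: first cell '.' (not opp) -> no flip
Dir NE: first cell '.' (not opp) -> no flip
Dir W: first cell '.' (not opp) -> no flip
Dir E: first cell '.' (not opp) -> no flip
Dir SW: first cell '.' (not opp) -> no flip
Dir S: opp run (2,4) capped by B -> flip
Dir SE: first cell 'B' (not opp) -> no flip

Answer: (2,4)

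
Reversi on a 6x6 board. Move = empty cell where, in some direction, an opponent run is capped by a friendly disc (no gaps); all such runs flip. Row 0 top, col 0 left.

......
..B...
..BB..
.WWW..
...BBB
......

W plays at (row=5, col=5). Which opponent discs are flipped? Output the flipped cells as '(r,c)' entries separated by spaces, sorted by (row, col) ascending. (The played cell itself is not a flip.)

Answer: (4,4)

Derivation:
Dir NW: opp run (4,4) capped by W -> flip
Dir N: opp run (4,5), next='.' -> no flip
Dir NE: edge -> no flip
Dir W: first cell '.' (not opp) -> no flip
Dir E: edge -> no flip
Dir SW: edge -> no flip
Dir S: edge -> no flip
Dir SE: edge -> no flip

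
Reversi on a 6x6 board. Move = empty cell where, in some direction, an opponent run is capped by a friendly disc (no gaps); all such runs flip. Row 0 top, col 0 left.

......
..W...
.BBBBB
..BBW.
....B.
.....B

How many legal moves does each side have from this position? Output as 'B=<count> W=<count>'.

-- B to move --
(0,1): flips 1 -> legal
(0,2): flips 1 -> legal
(0,3): flips 1 -> legal
(1,1): no bracket -> illegal
(1,3): no bracket -> illegal
(3,5): flips 1 -> legal
(4,3): flips 1 -> legal
(4,5): flips 1 -> legal
B mobility = 6
-- W to move --
(1,0): no bracket -> illegal
(1,1): no bracket -> illegal
(1,3): no bracket -> illegal
(1,4): flips 1 -> legal
(1,5): no bracket -> illegal
(2,0): no bracket -> illegal
(3,0): flips 1 -> legal
(3,1): flips 2 -> legal
(3,5): no bracket -> illegal
(4,1): no bracket -> illegal
(4,2): flips 2 -> legal
(4,3): no bracket -> illegal
(4,5): no bracket -> illegal
(5,3): no bracket -> illegal
(5,4): flips 1 -> legal
W mobility = 5

Answer: B=6 W=5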